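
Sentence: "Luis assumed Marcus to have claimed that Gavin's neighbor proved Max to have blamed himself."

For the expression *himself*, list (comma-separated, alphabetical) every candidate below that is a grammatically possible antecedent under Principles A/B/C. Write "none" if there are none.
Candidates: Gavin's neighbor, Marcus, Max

*himself* is a reflexive; Principle A requires it to be bound within its binding domain — the clause headed by 'blamed'.
— Gavin's neighbor: subject of the clause headed by 'proved'; c-commands the reflexive but lies outside its binding domain — cannot bind it (Principle A).
— Marcus: subject of the clause headed by 'claimed'; c-commands the reflexive but lies outside its binding domain — cannot bind it (Principle A).
— Max: subject of the clause headed by 'blamed'; c-commands the reflexive within its binding domain — allowed (Principle A).

Max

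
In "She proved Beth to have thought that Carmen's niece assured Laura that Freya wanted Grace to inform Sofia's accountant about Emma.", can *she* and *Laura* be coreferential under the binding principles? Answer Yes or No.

No

*Laura* is an R-expression; Principle C requires it to be free (not bound by any c-commanding expression).
— she: subject of the matrix clause; the pronoun c-commands the R-expression — coreference blocked (Principle C).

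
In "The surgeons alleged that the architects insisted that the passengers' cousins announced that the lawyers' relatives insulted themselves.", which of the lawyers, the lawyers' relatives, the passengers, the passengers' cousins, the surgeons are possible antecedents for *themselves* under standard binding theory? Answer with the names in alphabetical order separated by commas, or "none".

the lawyers' relatives

*themselves* is a reflexive; Principle A requires it to be bound within its binding domain — the clause headed by 'insulted'.
— the lawyers: possessor inside the subject DP of the clause headed by 'insulted'; does not c-command the reflexive — cannot bind it (Principle A).
— the lawyers' relatives: subject of the clause headed by 'insulted'; c-commands the reflexive within its binding domain — allowed (Principle A).
— the passengers: possessor inside the subject DP of the clause headed by 'announced'; does not c-command the reflexive — cannot bind it (Principle A).
— the passengers' cousins: subject of the clause headed by 'announced'; c-commands the reflexive but lies outside its binding domain — cannot bind it (Principle A).
— the surgeons: subject of the matrix clause; c-commands the reflexive but lies outside its binding domain — cannot bind it (Principle A).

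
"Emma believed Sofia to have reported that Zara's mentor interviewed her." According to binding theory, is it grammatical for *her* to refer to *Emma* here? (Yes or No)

*Emma* is an R-expression; Principle C requires it to be free (not bound by any c-commanding expression).
— her: object of the clause headed by 'interviewed'; the pronoun does not c-command the R-expression — coreference allowed.

Yes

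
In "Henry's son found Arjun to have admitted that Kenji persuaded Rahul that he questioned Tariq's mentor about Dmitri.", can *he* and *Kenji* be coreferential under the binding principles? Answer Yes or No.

*Kenji* is an R-expression; Principle C requires it to be free (not bound by any c-commanding expression).
— he: subject of the clause headed by 'questioned'; the pronoun does not c-command the R-expression — coreference allowed.

Yes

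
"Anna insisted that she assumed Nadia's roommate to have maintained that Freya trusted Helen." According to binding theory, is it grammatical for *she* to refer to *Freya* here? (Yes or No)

No

*Freya* is an R-expression; Principle C requires it to be free (not bound by any c-commanding expression).
— she: subject of the clause headed by 'assumed'; the pronoun c-commands the R-expression — coreference blocked (Principle C).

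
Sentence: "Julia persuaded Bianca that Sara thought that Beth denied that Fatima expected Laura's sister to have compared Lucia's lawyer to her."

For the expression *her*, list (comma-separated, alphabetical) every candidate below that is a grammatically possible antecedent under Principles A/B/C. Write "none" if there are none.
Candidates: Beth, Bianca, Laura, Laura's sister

*her* is a pronoun; Principle B requires it to be free in its binding domain — the clause headed by 'compared'.
— Beth: subject of the clause headed by 'denied'; c-commands the pronoun but lies outside its binding domain — allowed.
— Bianca: object of the matrix clause; c-commands the pronoun but lies outside its binding domain — allowed.
— Laura: possessor inside the subject DP of the clause headed by 'compared'; does not c-command the pronoun — Principle B does not apply; allowed.
— Laura's sister: subject of the clause headed by 'compared'; c-commands the pronoun within its binding domain — blocked (Principle B).

Beth, Bianca, Laura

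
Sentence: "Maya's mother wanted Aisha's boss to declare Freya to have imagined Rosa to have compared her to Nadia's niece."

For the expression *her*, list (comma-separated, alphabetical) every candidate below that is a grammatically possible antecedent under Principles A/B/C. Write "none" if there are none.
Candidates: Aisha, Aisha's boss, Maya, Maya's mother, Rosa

Aisha, Aisha's boss, Maya, Maya's mother

*her* is a pronoun; Principle B requires it to be free in its binding domain — the clause headed by 'compared'.
— Aisha: possessor inside the subject DP of the clause headed by 'declare'; does not c-command the pronoun — Principle B does not apply; allowed.
— Aisha's boss: subject of the clause headed by 'declare'; c-commands the pronoun but lies outside its binding domain — allowed.
— Maya: possessor inside the subject DP of the matrix clause; does not c-command the pronoun — Principle B does not apply; allowed.
— Maya's mother: subject of the matrix clause; c-commands the pronoun but lies outside its binding domain — allowed.
— Rosa: subject of the clause headed by 'compared'; c-commands the pronoun within its binding domain — blocked (Principle B).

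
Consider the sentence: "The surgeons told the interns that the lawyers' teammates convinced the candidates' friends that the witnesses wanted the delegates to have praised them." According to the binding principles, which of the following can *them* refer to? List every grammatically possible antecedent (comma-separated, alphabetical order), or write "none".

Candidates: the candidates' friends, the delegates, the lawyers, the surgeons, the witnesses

*them* is a pronoun; Principle B requires it to be free in its binding domain — the clause headed by 'praised'.
— the candidates' friends: object of the clause headed by 'convinced'; c-commands the pronoun but lies outside its binding domain — allowed.
— the delegates: subject of the clause headed by 'praised'; c-commands the pronoun within its binding domain — blocked (Principle B).
— the lawyers: possessor inside the subject DP of the clause headed by 'convinced'; does not c-command the pronoun — Principle B does not apply; allowed.
— the surgeons: subject of the matrix clause; c-commands the pronoun but lies outside its binding domain — allowed.
— the witnesses: subject of the clause headed by 'wanted'; c-commands the pronoun but lies outside its binding domain — allowed.

the candidates' friends, the lawyers, the surgeons, the witnesses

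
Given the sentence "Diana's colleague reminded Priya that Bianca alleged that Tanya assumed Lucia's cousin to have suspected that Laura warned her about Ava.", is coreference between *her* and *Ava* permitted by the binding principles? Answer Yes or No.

*her* is a pronoun; Principle B requires it to be free in its binding domain — the clause headed by 'warned'.
— Ava: second object of the clause headed by 'warned'; is c-commanded by the pronoun; coreference would bind this R-expression — blocked (Principle C).

No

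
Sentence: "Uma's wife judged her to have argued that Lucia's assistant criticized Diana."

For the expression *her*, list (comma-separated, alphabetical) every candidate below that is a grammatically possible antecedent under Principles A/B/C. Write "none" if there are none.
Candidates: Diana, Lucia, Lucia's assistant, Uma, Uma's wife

*her* is a pronoun; Principle B requires it to be free in its binding domain — the matrix clause.
— Diana: object of the clause headed by 'criticized'; is c-commanded by the pronoun; coreference would bind this R-expression — blocked (Principle C).
— Lucia: possessor inside the subject DP of the clause headed by 'criticized'; is c-commanded by the pronoun; coreference would bind this R-expression — blocked (Principle C).
— Lucia's assistant: subject of the clause headed by 'criticized'; is c-commanded by the pronoun; coreference would bind this R-expression — blocked (Principle C).
— Uma: possessor inside the subject DP of the matrix clause; does not c-command the pronoun — Principle B does not apply; allowed.
— Uma's wife: subject of the matrix clause; c-commands the pronoun within its binding domain — blocked (Principle B).

Uma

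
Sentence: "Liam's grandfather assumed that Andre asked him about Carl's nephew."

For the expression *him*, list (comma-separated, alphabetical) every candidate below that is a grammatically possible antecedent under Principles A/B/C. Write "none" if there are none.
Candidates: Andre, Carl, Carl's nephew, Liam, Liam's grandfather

Liam, Liam's grandfather

*him* is a pronoun; Principle B requires it to be free in its binding domain — the clause headed by 'asked'.
— Andre: subject of the clause headed by 'asked'; c-commands the pronoun within its binding domain — blocked (Principle B).
— Carl: possessor inside the second object DP of the clause headed by 'asked'; is c-commanded by the pronoun; coreference would bind this R-expression — blocked (Principle C).
— Carl's nephew: second object of the clause headed by 'asked'; is c-commanded by the pronoun; coreference would bind this R-expression — blocked (Principle C).
— Liam: possessor inside the subject DP of the matrix clause; does not c-command the pronoun — Principle B does not apply; allowed.
— Liam's grandfather: subject of the matrix clause; c-commands the pronoun but lies outside its binding domain — allowed.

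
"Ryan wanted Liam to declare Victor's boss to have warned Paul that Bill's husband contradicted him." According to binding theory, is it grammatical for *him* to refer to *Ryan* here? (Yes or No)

Yes

*Ryan* is an R-expression; Principle C requires it to be free (not bound by any c-commanding expression).
— him: object of the clause headed by 'contradicted'; the pronoun does not c-command the R-expression — coreference allowed.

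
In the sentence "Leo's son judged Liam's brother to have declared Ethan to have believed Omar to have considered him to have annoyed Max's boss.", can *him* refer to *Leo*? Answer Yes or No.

Yes

*him* is a pronoun; Principle B requires it to be free in its binding domain — the clause headed by 'considered'.
— Leo: possessor inside the subject DP of the matrix clause; does not c-command the pronoun — Principle B does not apply; allowed.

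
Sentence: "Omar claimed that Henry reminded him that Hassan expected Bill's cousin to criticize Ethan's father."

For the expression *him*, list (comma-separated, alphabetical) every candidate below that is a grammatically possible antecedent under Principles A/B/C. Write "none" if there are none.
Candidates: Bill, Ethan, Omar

*him* is a pronoun; Principle B requires it to be free in its binding domain — the clause headed by 'reminded'.
— Bill: possessor inside the subject DP of the clause headed by 'criticize'; is c-commanded by the pronoun; coreference would bind this R-expression — blocked (Principle C).
— Ethan: possessor inside the object DP of the clause headed by 'criticize'; is c-commanded by the pronoun; coreference would bind this R-expression — blocked (Principle C).
— Omar: subject of the matrix clause; c-commands the pronoun but lies outside its binding domain — allowed.

Omar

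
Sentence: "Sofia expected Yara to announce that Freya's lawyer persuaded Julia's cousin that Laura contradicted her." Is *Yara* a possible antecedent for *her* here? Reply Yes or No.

Yes

*her* is a pronoun; Principle B requires it to be free in its binding domain — the clause headed by 'contradicted'.
— Yara: subject of the clause headed by 'announce'; c-commands the pronoun but lies outside its binding domain — allowed.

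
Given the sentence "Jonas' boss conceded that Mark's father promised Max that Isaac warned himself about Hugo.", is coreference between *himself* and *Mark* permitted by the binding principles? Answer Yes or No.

No

*himself* is a reflexive; Principle A requires it to be bound within its binding domain — the clause headed by 'warned'.
— Mark: possessor inside the subject DP of the clause headed by 'promised'; does not c-command the reflexive — cannot bind it (Principle A).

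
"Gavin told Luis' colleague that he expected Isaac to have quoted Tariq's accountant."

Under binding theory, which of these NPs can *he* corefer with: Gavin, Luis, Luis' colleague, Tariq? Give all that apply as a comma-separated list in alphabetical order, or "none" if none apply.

Gavin, Luis, Luis' colleague

*he* is a pronoun; Principle B requires it to be free in its binding domain — the clause headed by 'expected'.
— Gavin: subject of the matrix clause; c-commands the pronoun but lies outside its binding domain — allowed.
— Luis: possessor inside the object DP of the matrix clause; does not c-command the pronoun — Principle B does not apply; allowed.
— Luis' colleague: object of the matrix clause; c-commands the pronoun but lies outside its binding domain — allowed.
— Tariq: possessor inside the object DP of the clause headed by 'quoted'; is c-commanded by the pronoun; coreference would bind this R-expression — blocked (Principle C).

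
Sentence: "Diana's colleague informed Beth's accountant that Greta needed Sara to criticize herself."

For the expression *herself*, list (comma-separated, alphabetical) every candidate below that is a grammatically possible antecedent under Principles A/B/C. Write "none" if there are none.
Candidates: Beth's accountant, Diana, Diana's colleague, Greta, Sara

Sara

*herself* is a reflexive; Principle A requires it to be bound within its binding domain — the clause headed by 'criticize'.
— Beth's accountant: object of the matrix clause; c-commands the reflexive but lies outside its binding domain — cannot bind it (Principle A).
— Diana: possessor inside the subject DP of the matrix clause; does not c-command the reflexive — cannot bind it (Principle A).
— Diana's colleague: subject of the matrix clause; c-commands the reflexive but lies outside its binding domain — cannot bind it (Principle A).
— Greta: subject of the clause headed by 'needed'; c-commands the reflexive but lies outside its binding domain — cannot bind it (Principle A).
— Sara: subject of the clause headed by 'criticize'; c-commands the reflexive within its binding domain — allowed (Principle A).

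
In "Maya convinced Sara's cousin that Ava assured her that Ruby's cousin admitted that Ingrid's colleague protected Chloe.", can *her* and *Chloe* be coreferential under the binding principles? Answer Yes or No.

*Chloe* is an R-expression; Principle C requires it to be free (not bound by any c-commanding expression).
— her: object of the clause headed by 'assured'; the pronoun c-commands the R-expression — coreference blocked (Principle C).

No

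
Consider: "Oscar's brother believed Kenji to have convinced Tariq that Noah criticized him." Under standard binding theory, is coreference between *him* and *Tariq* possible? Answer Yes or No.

*Tariq* is an R-expression; Principle C requires it to be free (not bound by any c-commanding expression).
— him: object of the clause headed by 'criticized'; the pronoun does not c-command the R-expression — coreference allowed.

Yes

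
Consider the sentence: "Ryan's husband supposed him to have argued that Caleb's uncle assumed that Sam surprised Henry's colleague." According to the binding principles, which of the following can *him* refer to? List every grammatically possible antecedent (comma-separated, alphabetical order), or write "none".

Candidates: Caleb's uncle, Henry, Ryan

*him* is a pronoun; Principle B requires it to be free in its binding domain — the matrix clause.
— Caleb's uncle: subject of the clause headed by 'assumed'; is c-commanded by the pronoun; coreference would bind this R-expression — blocked (Principle C).
— Henry: possessor inside the object DP of the clause headed by 'surprised'; is c-commanded by the pronoun; coreference would bind this R-expression — blocked (Principle C).
— Ryan: possessor inside the subject DP of the matrix clause; does not c-command the pronoun — Principle B does not apply; allowed.

Ryan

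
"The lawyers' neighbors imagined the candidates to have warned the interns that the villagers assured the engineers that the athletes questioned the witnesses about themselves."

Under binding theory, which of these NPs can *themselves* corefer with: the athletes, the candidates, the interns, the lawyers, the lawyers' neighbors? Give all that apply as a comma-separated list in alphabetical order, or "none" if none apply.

*themselves* is a reflexive; Principle A requires it to be bound within its binding domain — the clause headed by 'questioned'.
— the athletes: subject of the clause headed by 'questioned'; c-commands the reflexive within its binding domain — allowed (Principle A).
— the candidates: subject of the clause headed by 'warned'; c-commands the reflexive but lies outside its binding domain — cannot bind it (Principle A).
— the interns: object of the clause headed by 'warned'; c-commands the reflexive but lies outside its binding domain — cannot bind it (Principle A).
— the lawyers: possessor inside the subject DP of the matrix clause; does not c-command the reflexive — cannot bind it (Principle A).
— the lawyers' neighbors: subject of the matrix clause; c-commands the reflexive but lies outside its binding domain — cannot bind it (Principle A).

the athletes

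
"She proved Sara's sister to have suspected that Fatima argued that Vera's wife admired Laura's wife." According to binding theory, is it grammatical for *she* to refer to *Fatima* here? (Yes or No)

No

*Fatima* is an R-expression; Principle C requires it to be free (not bound by any c-commanding expression).
— she: subject of the matrix clause; the pronoun c-commands the R-expression — coreference blocked (Principle C).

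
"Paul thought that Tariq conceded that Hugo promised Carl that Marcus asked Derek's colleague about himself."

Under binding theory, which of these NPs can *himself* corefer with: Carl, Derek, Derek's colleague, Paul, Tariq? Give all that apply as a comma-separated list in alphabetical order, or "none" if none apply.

Derek's colleague

*himself* is a reflexive; Principle A requires it to be bound within its binding domain — the clause headed by 'asked'.
— Carl: object of the clause headed by 'promised'; c-commands the reflexive but lies outside its binding domain — cannot bind it (Principle A).
— Derek: possessor inside the object DP of the clause headed by 'asked'; does not c-command the reflexive — cannot bind it (Principle A).
— Derek's colleague: object of the clause headed by 'asked'; c-commands the reflexive within its binding domain — allowed (Principle A).
— Paul: subject of the matrix clause; c-commands the reflexive but lies outside its binding domain — cannot bind it (Principle A).
— Tariq: subject of the clause headed by 'conceded'; c-commands the reflexive but lies outside its binding domain — cannot bind it (Principle A).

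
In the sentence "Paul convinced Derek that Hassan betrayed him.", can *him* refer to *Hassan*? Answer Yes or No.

No

*him* is a pronoun; Principle B requires it to be free in its binding domain — the clause headed by 'betrayed'.
— Hassan: subject of the clause headed by 'betrayed'; c-commands the pronoun within its binding domain — blocked (Principle B).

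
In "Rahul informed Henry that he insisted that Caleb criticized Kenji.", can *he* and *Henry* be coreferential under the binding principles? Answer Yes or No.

Yes

*Henry* is an R-expression; Principle C requires it to be free (not bound by any c-commanding expression).
— he: subject of the clause headed by 'insisted'; the pronoun does not c-command the R-expression — coreference allowed.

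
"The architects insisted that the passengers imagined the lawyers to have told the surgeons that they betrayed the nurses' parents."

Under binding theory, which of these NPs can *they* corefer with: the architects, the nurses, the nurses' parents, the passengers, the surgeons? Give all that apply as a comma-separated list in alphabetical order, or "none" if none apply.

the architects, the passengers, the surgeons

*they* is a pronoun; Principle B requires it to be free in its binding domain — the clause headed by 'betrayed'.
— the architects: subject of the matrix clause; c-commands the pronoun but lies outside its binding domain — allowed.
— the nurses: possessor inside the object DP of the clause headed by 'betrayed'; is c-commanded by the pronoun; coreference would bind this R-expression — blocked (Principle C).
— the nurses' parents: object of the clause headed by 'betrayed'; is c-commanded by the pronoun; coreference would bind this R-expression — blocked (Principle C).
— the passengers: subject of the clause headed by 'imagined'; c-commands the pronoun but lies outside its binding domain — allowed.
— the surgeons: object of the clause headed by 'told'; c-commands the pronoun but lies outside its binding domain — allowed.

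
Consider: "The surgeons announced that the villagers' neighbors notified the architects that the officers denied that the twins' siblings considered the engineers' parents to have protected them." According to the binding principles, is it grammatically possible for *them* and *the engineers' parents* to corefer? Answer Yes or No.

*them* is a pronoun; Principle B requires it to be free in its binding domain — the clause headed by 'protected'.
— the engineers' parents: subject of the clause headed by 'protected'; c-commands the pronoun within its binding domain — blocked (Principle B).

No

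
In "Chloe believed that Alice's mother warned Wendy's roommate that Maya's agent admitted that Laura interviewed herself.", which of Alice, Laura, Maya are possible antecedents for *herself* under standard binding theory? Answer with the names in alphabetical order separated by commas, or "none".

Laura

*herself* is a reflexive; Principle A requires it to be bound within its binding domain — the clause headed by 'interviewed'.
— Alice: possessor inside the subject DP of the clause headed by 'warned'; does not c-command the reflexive — cannot bind it (Principle A).
— Laura: subject of the clause headed by 'interviewed'; c-commands the reflexive within its binding domain — allowed (Principle A).
— Maya: possessor inside the subject DP of the clause headed by 'admitted'; does not c-command the reflexive — cannot bind it (Principle A).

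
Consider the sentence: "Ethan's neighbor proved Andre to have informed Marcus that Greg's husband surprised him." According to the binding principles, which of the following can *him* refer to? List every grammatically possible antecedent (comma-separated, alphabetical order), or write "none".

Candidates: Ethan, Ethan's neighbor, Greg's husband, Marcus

Ethan, Ethan's neighbor, Marcus

*him* is a pronoun; Principle B requires it to be free in its binding domain — the clause headed by 'surprised'.
— Ethan: possessor inside the subject DP of the matrix clause; does not c-command the pronoun — Principle B does not apply; allowed.
— Ethan's neighbor: subject of the matrix clause; c-commands the pronoun but lies outside its binding domain — allowed.
— Greg's husband: subject of the clause headed by 'surprised'; c-commands the pronoun within its binding domain — blocked (Principle B).
— Marcus: object of the clause headed by 'informed'; c-commands the pronoun but lies outside its binding domain — allowed.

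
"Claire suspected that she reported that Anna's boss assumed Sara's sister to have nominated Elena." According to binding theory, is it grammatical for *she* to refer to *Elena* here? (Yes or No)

*Elena* is an R-expression; Principle C requires it to be free (not bound by any c-commanding expression).
— she: subject of the clause headed by 'reported'; the pronoun c-commands the R-expression — coreference blocked (Principle C).

No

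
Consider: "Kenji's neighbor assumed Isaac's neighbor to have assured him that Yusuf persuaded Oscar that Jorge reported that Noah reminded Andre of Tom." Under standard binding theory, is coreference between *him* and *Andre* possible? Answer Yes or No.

*Andre* is an R-expression; Principle C requires it to be free (not bound by any c-commanding expression).
— him: object of the clause headed by 'assured'; the pronoun c-commands the R-expression — coreference blocked (Principle C).

No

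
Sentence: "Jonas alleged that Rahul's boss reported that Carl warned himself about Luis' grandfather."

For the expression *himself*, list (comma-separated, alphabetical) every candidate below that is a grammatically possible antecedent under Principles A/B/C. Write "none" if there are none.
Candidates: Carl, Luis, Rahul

Carl

*himself* is a reflexive; Principle A requires it to be bound within its binding domain — the clause headed by 'warned'.
— Carl: subject of the clause headed by 'warned'; c-commands the reflexive within its binding domain — allowed (Principle A).
— Luis: possessor inside the second object DP of the clause headed by 'warned'; does not c-command the reflexive — cannot bind it (Principle A).
— Rahul: possessor inside the subject DP of the clause headed by 'reported'; does not c-command the reflexive — cannot bind it (Principle A).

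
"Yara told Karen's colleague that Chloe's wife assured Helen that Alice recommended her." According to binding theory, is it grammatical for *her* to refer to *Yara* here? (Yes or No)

*Yara* is an R-expression; Principle C requires it to be free (not bound by any c-commanding expression).
— her: object of the clause headed by 'recommended'; the pronoun does not c-command the R-expression — coreference allowed.

Yes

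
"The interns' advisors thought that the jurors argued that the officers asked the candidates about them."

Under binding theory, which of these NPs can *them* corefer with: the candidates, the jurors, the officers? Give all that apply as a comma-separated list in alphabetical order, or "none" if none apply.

the jurors

*them* is a pronoun; Principle B requires it to be free in its binding domain — the clause headed by 'asked'.
— the candidates: object of the clause headed by 'asked'; c-commands the pronoun within its binding domain — blocked (Principle B).
— the jurors: subject of the clause headed by 'argued'; c-commands the pronoun but lies outside its binding domain — allowed.
— the officers: subject of the clause headed by 'asked'; c-commands the pronoun within its binding domain — blocked (Principle B).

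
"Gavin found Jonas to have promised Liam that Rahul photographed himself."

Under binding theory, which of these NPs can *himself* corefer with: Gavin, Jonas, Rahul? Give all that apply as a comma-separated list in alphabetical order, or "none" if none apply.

*himself* is a reflexive; Principle A requires it to be bound within its binding domain — the clause headed by 'photographed'.
— Gavin: subject of the matrix clause; c-commands the reflexive but lies outside its binding domain — cannot bind it (Principle A).
— Jonas: subject of the clause headed by 'promised'; c-commands the reflexive but lies outside its binding domain — cannot bind it (Principle A).
— Rahul: subject of the clause headed by 'photographed'; c-commands the reflexive within its binding domain — allowed (Principle A).

Rahul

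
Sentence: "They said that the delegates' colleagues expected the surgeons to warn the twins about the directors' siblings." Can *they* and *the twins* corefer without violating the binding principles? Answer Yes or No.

No

*the twins* is an R-expression; Principle C requires it to be free (not bound by any c-commanding expression).
— they: subject of the matrix clause; the pronoun c-commands the R-expression — coreference blocked (Principle C).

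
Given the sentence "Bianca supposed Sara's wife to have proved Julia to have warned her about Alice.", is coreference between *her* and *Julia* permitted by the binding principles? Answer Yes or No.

No

*her* is a pronoun; Principle B requires it to be free in its binding domain — the clause headed by 'warned'.
— Julia: subject of the clause headed by 'warned'; c-commands the pronoun within its binding domain — blocked (Principle B).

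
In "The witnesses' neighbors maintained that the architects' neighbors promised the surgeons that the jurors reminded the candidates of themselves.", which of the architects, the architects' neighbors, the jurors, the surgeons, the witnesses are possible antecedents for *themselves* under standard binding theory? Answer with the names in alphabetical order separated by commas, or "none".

the jurors

*themselves* is a reflexive; Principle A requires it to be bound within its binding domain — the clause headed by 'reminded'.
— the architects: possessor inside the subject DP of the clause headed by 'promised'; does not c-command the reflexive — cannot bind it (Principle A).
— the architects' neighbors: subject of the clause headed by 'promised'; c-commands the reflexive but lies outside its binding domain — cannot bind it (Principle A).
— the jurors: subject of the clause headed by 'reminded'; c-commands the reflexive within its binding domain — allowed (Principle A).
— the surgeons: object of the clause headed by 'promised'; c-commands the reflexive but lies outside its binding domain — cannot bind it (Principle A).
— the witnesses: possessor inside the subject DP of the matrix clause; does not c-command the reflexive — cannot bind it (Principle A).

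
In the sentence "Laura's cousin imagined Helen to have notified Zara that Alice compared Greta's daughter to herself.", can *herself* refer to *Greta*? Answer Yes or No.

*herself* is a reflexive; Principle A requires it to be bound within its binding domain — the clause headed by 'compared'.
— Greta: possessor inside the object DP of the clause headed by 'compared'; does not c-command the reflexive — cannot bind it (Principle A).

No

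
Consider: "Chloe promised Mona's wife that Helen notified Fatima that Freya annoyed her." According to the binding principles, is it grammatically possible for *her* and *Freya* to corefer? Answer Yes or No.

No

*her* is a pronoun; Principle B requires it to be free in its binding domain — the clause headed by 'annoyed'.
— Freya: subject of the clause headed by 'annoyed'; c-commands the pronoun within its binding domain — blocked (Principle B).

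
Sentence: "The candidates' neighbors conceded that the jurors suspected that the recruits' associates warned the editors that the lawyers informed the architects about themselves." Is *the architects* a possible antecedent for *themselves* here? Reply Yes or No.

Yes

*themselves* is a reflexive; Principle A requires it to be bound within its binding domain — the clause headed by 'informed'.
— the architects: object of the clause headed by 'informed'; c-commands the reflexive within its binding domain — allowed (Principle A).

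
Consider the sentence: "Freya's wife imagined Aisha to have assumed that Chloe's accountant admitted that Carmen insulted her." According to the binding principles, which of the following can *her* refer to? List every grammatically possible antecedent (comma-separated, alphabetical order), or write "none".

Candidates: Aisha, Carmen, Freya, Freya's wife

*her* is a pronoun; Principle B requires it to be free in its binding domain — the clause headed by 'insulted'.
— Aisha: subject of the clause headed by 'assumed'; c-commands the pronoun but lies outside its binding domain — allowed.
— Carmen: subject of the clause headed by 'insulted'; c-commands the pronoun within its binding domain — blocked (Principle B).
— Freya: possessor inside the subject DP of the matrix clause; does not c-command the pronoun — Principle B does not apply; allowed.
— Freya's wife: subject of the matrix clause; c-commands the pronoun but lies outside its binding domain — allowed.

Aisha, Freya, Freya's wife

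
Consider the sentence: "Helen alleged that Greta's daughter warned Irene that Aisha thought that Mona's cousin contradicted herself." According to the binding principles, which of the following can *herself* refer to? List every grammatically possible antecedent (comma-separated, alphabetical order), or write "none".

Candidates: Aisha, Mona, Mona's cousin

Mona's cousin

*herself* is a reflexive; Principle A requires it to be bound within its binding domain — the clause headed by 'contradicted'.
— Aisha: subject of the clause headed by 'thought'; c-commands the reflexive but lies outside its binding domain — cannot bind it (Principle A).
— Mona: possessor inside the subject DP of the clause headed by 'contradicted'; does not c-command the reflexive — cannot bind it (Principle A).
— Mona's cousin: subject of the clause headed by 'contradicted'; c-commands the reflexive within its binding domain — allowed (Principle A).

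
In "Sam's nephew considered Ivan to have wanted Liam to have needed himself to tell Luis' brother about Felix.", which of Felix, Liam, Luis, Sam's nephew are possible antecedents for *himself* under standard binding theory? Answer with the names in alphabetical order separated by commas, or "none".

*himself* is a reflexive; Principle A requires it to be bound within its binding domain — the clause headed by 'needed'.
— Felix: second object of the clause headed by 'tell'; does not c-command the reflexive — cannot bind it (Principle A).
— Liam: subject of the clause headed by 'needed'; c-commands the reflexive within its binding domain — allowed (Principle A).
— Luis: possessor inside the object DP of the clause headed by 'tell'; does not c-command the reflexive — cannot bind it (Principle A).
— Sam's nephew: subject of the matrix clause; c-commands the reflexive but lies outside its binding domain — cannot bind it (Principle A).

Liam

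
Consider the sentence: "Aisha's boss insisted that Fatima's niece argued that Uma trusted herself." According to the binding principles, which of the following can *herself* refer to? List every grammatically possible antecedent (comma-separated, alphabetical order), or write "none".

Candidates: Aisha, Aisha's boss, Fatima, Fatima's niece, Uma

Uma

*herself* is a reflexive; Principle A requires it to be bound within its binding domain — the clause headed by 'trusted'.
— Aisha: possessor inside the subject DP of the matrix clause; does not c-command the reflexive — cannot bind it (Principle A).
— Aisha's boss: subject of the matrix clause; c-commands the reflexive but lies outside its binding domain — cannot bind it (Principle A).
— Fatima: possessor inside the subject DP of the clause headed by 'argued'; does not c-command the reflexive — cannot bind it (Principle A).
— Fatima's niece: subject of the clause headed by 'argued'; c-commands the reflexive but lies outside its binding domain — cannot bind it (Principle A).
— Uma: subject of the clause headed by 'trusted'; c-commands the reflexive within its binding domain — allowed (Principle A).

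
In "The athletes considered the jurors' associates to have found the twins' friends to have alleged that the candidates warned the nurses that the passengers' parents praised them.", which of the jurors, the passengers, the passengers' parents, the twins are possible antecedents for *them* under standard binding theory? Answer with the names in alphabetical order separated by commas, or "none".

the jurors, the passengers, the twins

*them* is a pronoun; Principle B requires it to be free in its binding domain — the clause headed by 'praised'.
— the jurors: possessor inside the subject DP of the clause headed by 'found'; does not c-command the pronoun — Principle B does not apply; allowed.
— the passengers: possessor inside the subject DP of the clause headed by 'praised'; does not c-command the pronoun — Principle B does not apply; allowed.
— the passengers' parents: subject of the clause headed by 'praised'; c-commands the pronoun within its binding domain — blocked (Principle B).
— the twins: possessor inside the subject DP of the clause headed by 'alleged'; does not c-command the pronoun — Principle B does not apply; allowed.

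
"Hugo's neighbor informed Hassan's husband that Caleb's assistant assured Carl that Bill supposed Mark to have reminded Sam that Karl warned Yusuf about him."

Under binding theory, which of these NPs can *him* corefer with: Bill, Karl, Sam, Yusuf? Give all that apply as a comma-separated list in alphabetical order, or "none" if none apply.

*him* is a pronoun; Principle B requires it to be free in its binding domain — the clause headed by 'warned'.
— Bill: subject of the clause headed by 'supposed'; c-commands the pronoun but lies outside its binding domain — allowed.
— Karl: subject of the clause headed by 'warned'; c-commands the pronoun within its binding domain — blocked (Principle B).
— Sam: object of the clause headed by 'reminded'; c-commands the pronoun but lies outside its binding domain — allowed.
— Yusuf: object of the clause headed by 'warned'; c-commands the pronoun within its binding domain — blocked (Principle B).

Bill, Sam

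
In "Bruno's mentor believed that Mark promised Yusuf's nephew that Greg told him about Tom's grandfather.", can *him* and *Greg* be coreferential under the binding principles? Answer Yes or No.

*Greg* is an R-expression; Principle C requires it to be free (not bound by any c-commanding expression).
— him: object of the clause headed by 'told'; the R-expression locally c-commands the pronoun — coreference blocked (Principle B on the pronoun).

No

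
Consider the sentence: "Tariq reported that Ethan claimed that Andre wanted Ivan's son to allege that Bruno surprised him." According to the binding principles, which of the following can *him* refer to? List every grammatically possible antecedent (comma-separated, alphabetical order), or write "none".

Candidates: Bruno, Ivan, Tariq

Ivan, Tariq

*him* is a pronoun; Principle B requires it to be free in its binding domain — the clause headed by 'surprised'.
— Bruno: subject of the clause headed by 'surprised'; c-commands the pronoun within its binding domain — blocked (Principle B).
— Ivan: possessor inside the subject DP of the clause headed by 'allege'; does not c-command the pronoun — Principle B does not apply; allowed.
— Tariq: subject of the matrix clause; c-commands the pronoun but lies outside its binding domain — allowed.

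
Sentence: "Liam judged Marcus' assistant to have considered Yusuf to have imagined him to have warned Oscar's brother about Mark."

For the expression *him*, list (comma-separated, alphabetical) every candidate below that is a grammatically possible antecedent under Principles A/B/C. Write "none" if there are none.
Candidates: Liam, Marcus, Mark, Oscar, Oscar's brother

*him* is a pronoun; Principle B requires it to be free in its binding domain — the clause headed by 'imagined'.
— Liam: subject of the matrix clause; c-commands the pronoun but lies outside its binding domain — allowed.
— Marcus: possessor inside the subject DP of the clause headed by 'considered'; does not c-command the pronoun — Principle B does not apply; allowed.
— Mark: second object of the clause headed by 'warned'; is c-commanded by the pronoun; coreference would bind this R-expression — blocked (Principle C).
— Oscar: possessor inside the object DP of the clause headed by 'warned'; is c-commanded by the pronoun; coreference would bind this R-expression — blocked (Principle C).
— Oscar's brother: object of the clause headed by 'warned'; is c-commanded by the pronoun; coreference would bind this R-expression — blocked (Principle C).

Liam, Marcus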